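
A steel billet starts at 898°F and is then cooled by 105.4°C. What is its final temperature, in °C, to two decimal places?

Initial temperature in Celsius: (898 - 32) × 5/9 = 481.1111°C.
Final Celsius temperature: 481.1111 - 105.4000 = 375.7111°C.

375.71°C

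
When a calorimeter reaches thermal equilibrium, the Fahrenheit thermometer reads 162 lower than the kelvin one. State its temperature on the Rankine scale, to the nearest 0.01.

669.76°R

Let x be the kelvin reading; then the Fahrenheit reading is 1.8·x - 459.67.
(1.8·x - 459.67) - x = -162  ⇒  (0.8)·x = 297.67  ⇒  x = 372.0875 K.
In Celsius: 372.0875 - 273.15 = 98.9375°C.
In Rankine: 98.9375 × 1.8 + 491.67 = 669.76°R.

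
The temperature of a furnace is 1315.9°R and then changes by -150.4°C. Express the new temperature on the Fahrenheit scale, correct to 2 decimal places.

585.51°F

Initial temperature in Celsius: (1315.9 - 491.67) × 5/9 = 457.9056°C.
Final Celsius temperature: 457.9056 - 150.4000 = 307.5056°C.
In Fahrenheit: 307.5056 × 1.8 + 32 = 585.51°F.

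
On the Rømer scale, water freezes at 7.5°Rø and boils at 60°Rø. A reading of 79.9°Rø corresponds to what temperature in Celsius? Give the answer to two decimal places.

137.90°C

Linear interpolation between the fixed points: C = (79.9 - 7.5) × 100 / (60 - 7.5) = 137.9048°C.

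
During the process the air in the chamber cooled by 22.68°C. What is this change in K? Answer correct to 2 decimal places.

22.68 K

Celsius and kelvin degrees are the same size, so the interval is unchanged: 22.68.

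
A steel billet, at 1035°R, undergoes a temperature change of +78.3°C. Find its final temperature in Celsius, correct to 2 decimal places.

Initial temperature in Celsius: (1035 - 491.67) × 5/9 = 301.8500°C.
Final Celsius temperature: 301.8500 + 78.3000 = 380.1500°C.

380.15°C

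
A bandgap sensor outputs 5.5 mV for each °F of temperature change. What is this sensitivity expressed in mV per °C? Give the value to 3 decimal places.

9.900 mV per °C

The quantity depends on a temperature interval, so only the ratio of degree sizes applies; the offset between the scales is irrelevant.
A change of 1°C is a change of 1.8°F, so per °C the value is 5.5 × 1.8 = 9.900.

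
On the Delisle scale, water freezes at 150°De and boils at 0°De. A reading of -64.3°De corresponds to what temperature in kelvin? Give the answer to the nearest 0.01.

Linear interpolation between the fixed points: C = (-64.3 - 150) × 100 / (0 - 150) = 142.8667°C.
Then 142.8667 + 273.15 = 416.02 K.

416.02 K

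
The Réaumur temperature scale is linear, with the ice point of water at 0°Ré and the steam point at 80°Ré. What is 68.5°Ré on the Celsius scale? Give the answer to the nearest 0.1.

85.6°C

Linear interpolation between the fixed points: C = (68.5 - 0) × 100 / (80 - 0) = 85.6250°C.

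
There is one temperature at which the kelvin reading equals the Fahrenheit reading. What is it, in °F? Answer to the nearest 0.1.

Let F be the Fahrenheit reading. The kelvin reading is K = 5/9·F + 255.372.
Set K = F: 5/9·F + 255.372 = F.
(-4/9)·F = -255.372  ⇒  F = 574.6.

574.6°F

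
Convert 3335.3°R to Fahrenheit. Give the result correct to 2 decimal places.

In Celsius: (3335.3 - 491.67) × 5/9 = 1579.7944°C.
In Fahrenheit: 1579.7944 × 1.8 + 32 = 2875.63°F.

2875.63°F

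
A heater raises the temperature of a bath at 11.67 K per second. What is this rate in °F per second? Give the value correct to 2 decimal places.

21.01 °F/second

The quantity depends on a temperature interval, so only the ratio of degree sizes applies; the offset between the scales is irrelevant.
A change of 1 K is a change of 1.8°F, so 11.67 × 1.8 = 21.01.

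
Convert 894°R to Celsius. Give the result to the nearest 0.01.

In Celsius: (894 - 491.67) × 5/9 = 223.5167°C.

223.52°C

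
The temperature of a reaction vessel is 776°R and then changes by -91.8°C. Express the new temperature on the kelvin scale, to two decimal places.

339.31 K

Initial temperature in Celsius: (776 - 491.67) × 5/9 = 157.9611°C.
Final Celsius temperature: 157.9611 - 91.8000 = 66.1611°C.
In kelvin: 66.1611 + 273.15 = 339.31 K.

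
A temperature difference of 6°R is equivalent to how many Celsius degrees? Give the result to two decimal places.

For a temperature interval the offset drops out; only the factor 5/9 applies.
6 × 5/9 = 3.33.

3.33°C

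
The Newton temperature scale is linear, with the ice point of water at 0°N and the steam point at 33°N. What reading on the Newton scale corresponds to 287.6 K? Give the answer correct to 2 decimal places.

First in Celsius: 287.6 - 273.15 = 14.4500°C.
Linearly onto the Newton scale: 0 + (14.4500 / 100) × (33 - 0) = 4.77°N.

4.77°N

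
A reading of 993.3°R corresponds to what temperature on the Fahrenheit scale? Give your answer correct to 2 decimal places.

533.63°F

In Celsius: (993.3 - 491.67) × 5/9 = 278.6833°C.
In Fahrenheit: 278.6833 × 1.8 + 32 = 533.63°F.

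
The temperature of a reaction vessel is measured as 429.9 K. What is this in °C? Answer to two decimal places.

In Celsius: 429.9 - 273.15 = 156.7500°C.

156.75°C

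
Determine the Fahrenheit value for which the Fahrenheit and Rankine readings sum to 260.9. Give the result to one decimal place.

-99.4°F

Let F be the Fahrenheit reading. The Rankine reading is R = 1·F + 459.67.
Require F + R = 260.9: (2)·F + 459.67 = 260.9.
F = (260.9 - 459.67) / (2) = -99.4.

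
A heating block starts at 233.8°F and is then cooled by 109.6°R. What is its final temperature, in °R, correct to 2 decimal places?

583.87°R

Initial temperature in Celsius: (233.8 - 32) × 5/9 = 112.1111°C.
The 109.6°R change is an interval, so only the factor 5/9 applies: -109.6 × 5/9 = -60.8889°C.
Final Celsius temperature: 112.1111 - 60.8889 = 51.2222°C.
In Rankine: 51.2222 × 1.8 + 491.67 = 583.87°R.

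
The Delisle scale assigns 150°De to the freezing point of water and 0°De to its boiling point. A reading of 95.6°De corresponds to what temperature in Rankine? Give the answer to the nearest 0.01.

556.95°R

Linear interpolation between the fixed points: C = (95.6 - 150) × 100 / (0 - 150) = 36.2667°C.
Then 36.2667 × 1.8 + 491.67 = 556.95°R.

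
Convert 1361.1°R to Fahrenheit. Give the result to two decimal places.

901.43°F

In Celsius: (1361.1 - 491.67) × 5/9 = 483.0167°C.
In Fahrenheit: 483.0167 × 1.8 + 32 = 901.43°F.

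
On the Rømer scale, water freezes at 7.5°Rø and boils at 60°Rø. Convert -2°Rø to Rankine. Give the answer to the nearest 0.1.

459.1°R

Linear interpolation between the fixed points: C = (-2 - 7.5) × 100 / (60 - 7.5) = -18.0952°C.
Then -18.0952 × 1.8 + 491.67 = 459.1°R.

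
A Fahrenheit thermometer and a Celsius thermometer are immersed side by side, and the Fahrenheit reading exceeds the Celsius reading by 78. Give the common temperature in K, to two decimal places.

330.65 K

Let x be the Fahrenheit reading; then the Celsius reading is 5/9·x - 17.7778.
(5/9·x - 17.7778) - x = -78  ⇒  (-4/9)·x = -60.2222  ⇒  x = 135.5000°F.
In Celsius: (135.5 - 32) × 5/9 = 57.5000°C.
In kelvin: 57.5000 + 273.15 = 330.65 K.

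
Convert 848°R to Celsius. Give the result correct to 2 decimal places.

197.96°C

In Celsius: (848 - 491.67) × 5/9 = 197.9611°C.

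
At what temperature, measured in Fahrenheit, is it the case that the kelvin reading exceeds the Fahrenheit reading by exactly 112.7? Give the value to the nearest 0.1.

Let F be the Fahrenheit reading. The kelvin reading is K = 5/9·F + 255.372.
Require K - F = 112.7: (-4/9)·F + 255.372 = 112.7.
F = (112.7 - 255.372) / (-4/9) = 321.0.

321.0°F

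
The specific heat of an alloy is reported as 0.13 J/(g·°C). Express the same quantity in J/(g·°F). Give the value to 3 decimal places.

0.072 J/(g·°F)

Since only a temperature interval is involved, the additive offset between the scales drops out.
A change of 1°F is a change of 5/9°C, so per °F the value is 0.13 × 5/9 = 0.072.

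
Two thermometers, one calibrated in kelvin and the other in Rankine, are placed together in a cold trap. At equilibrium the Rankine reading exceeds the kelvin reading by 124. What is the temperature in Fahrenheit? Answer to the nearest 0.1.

-180.7°F

Let x be the kelvin reading; then the Rankine reading is 1.8·x.
(1.8·x) - x = 124  ⇒  (0.8)·x = 124  ⇒  x = 155.0000 K.
In Celsius: 155 - 273.15 = -118.1500°C.
In Fahrenheit: -118.1500 × 1.8 + 32 = -180.7°F.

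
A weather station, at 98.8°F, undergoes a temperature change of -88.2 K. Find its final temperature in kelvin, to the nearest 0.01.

222.06 K

Initial temperature in Celsius: (98.8 - 32) × 5/9 = 37.1111°C.
The 88.2 K change is an interval; Kelvin and Celsius degrees are the same size, so ΔC = -88.2°C.
Final Celsius temperature: 37.1111 - 88.2000 = -51.0889°C.
In kelvin: -51.0889 + 273.15 = 222.06 K.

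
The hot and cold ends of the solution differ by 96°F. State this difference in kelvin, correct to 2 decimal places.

An interval of 1°F corresponds to 5/9 K.
96 × 5/9 = 53.33.

53.33 K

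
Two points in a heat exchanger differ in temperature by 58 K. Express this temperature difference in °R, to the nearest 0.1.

For a temperature interval the offset drops out; only the factor 1.8 applies.
58 × 1.8 = 104.4.

104.4°R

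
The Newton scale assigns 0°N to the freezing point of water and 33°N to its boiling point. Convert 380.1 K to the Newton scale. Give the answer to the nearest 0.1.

35.3°N

First in Celsius: 380.1 - 273.15 = 106.9500°C.
Linearly onto the Newton scale: 0 + (106.9500 / 100) × (33 - 0) = 35.3°N.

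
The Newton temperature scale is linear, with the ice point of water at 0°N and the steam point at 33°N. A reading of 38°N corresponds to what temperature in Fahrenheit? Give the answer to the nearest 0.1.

Linear interpolation between the fixed points: C = (38 - 0) × 100 / (33 - 0) = 115.1515°C.
Then 115.1515 × 1.8 + 32 = 239.3°F.

239.3°F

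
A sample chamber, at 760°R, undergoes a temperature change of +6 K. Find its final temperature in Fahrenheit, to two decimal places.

311.13°F

Initial temperature in Celsius: (760 - 491.67) × 5/9 = 149.0722°C.
The 6 K change is an interval; Kelvin and Celsius degrees are the same size, so ΔC = +6°C.
Final Celsius temperature: 149.0722 + 6.0000 = 155.0722°C.
In Fahrenheit: 155.0722 × 1.8 + 32 = 311.13°F.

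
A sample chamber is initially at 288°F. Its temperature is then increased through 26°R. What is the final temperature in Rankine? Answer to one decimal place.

Initial temperature in Celsius: (288 - 32) × 5/9 = 142.2222°C.
The 26°R change is an interval, so only the factor 5/9 applies: +26 × 5/9 = +14.4444°C.
Final Celsius temperature: 142.2222 + 14.4444 = 156.6667°C.
In Rankine: 156.6667 × 1.8 + 491.67 = 773.7°R.

773.7°R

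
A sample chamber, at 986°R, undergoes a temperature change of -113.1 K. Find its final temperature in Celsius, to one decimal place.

Initial temperature in Celsius: (986 - 491.67) × 5/9 = 274.6278°C.
The 113.1 K change is an interval; Kelvin and Celsius degrees are the same size, so ΔC = -113.1°C.
Final Celsius temperature: 274.6278 - 113.1000 = 161.5278°C.

161.5°C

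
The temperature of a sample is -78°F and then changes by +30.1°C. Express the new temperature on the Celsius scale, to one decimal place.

Initial temperature in Celsius: (-78 - 32) × 5/9 = -61.1111°C.
Final Celsius temperature: -61.1111 + 30.1000 = -31.0111°C.

-31.0°C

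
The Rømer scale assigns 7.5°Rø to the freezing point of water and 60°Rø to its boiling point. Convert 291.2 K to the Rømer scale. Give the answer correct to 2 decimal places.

First in Celsius: 291.2 - 273.15 = 18.0500°C.
Linearly onto the Rømer scale: 7.5 + (18.0500 / 100) × (60 - 7.5) = 16.98°Rø.

16.98°Rø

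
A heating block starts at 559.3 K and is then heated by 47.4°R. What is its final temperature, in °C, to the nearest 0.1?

312.5°C

Initial temperature in Celsius: 559.3 - 273.15 = 286.1500°C.
The 47.4°R change is an interval, so only the factor 5/9 applies: +47.4 × 5/9 = +26.3333°C.
Final Celsius temperature: 286.1500 + 26.3333 = 312.4833°C.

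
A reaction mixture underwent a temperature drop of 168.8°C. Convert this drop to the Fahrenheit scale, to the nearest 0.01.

303.84°F

For a temperature interval the offset drops out; only the factor 1.8 applies.
168.8 × 1.8 = 303.84.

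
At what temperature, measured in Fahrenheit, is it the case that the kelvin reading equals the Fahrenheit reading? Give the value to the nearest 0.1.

574.6°F

Let F be the Fahrenheit reading. The kelvin reading is K = 5/9·F + 255.372.
Set K = F: 5/9·F + 255.372 = F.
(-4/9)·F = -255.372  ⇒  F = 574.6.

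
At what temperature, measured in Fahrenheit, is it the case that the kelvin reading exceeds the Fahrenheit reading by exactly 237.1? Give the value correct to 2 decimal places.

41.11°F

Let F be the Fahrenheit reading. The kelvin reading is K = 5/9·F + 255.372.
Require K - F = 237.1: (-4/9)·F + 255.372 = 237.1.
F = (237.1 - 255.372) / (-4/9) = 41.11.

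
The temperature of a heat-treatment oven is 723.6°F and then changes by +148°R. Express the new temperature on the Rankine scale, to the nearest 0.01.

Initial temperature in Celsius: (723.6 - 32) × 5/9 = 384.2222°C.
The 148°R change is an interval, so only the factor 5/9 applies: +148 × 5/9 = +82.2222°C.
Final Celsius temperature: 384.2222 + 82.2222 = 466.4444°C.
In Rankine: 466.4444 × 1.8 + 491.67 = 1331.27°R.

1331.27°R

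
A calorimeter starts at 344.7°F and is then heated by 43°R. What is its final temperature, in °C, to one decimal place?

Initial temperature in Celsius: (344.7 - 32) × 5/9 = 173.7222°C.
The 43°R change is an interval, so only the factor 5/9 applies: +43 × 5/9 = +23.8889°C.
Final Celsius temperature: 173.7222 + 23.8889 = 197.6111°C.

197.6°C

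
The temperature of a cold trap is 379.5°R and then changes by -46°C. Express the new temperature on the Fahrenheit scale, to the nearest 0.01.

Initial temperature in Celsius: (379.5 - 491.67) × 5/9 = -62.3167°C.
Final Celsius temperature: -62.3167 - 46.0000 = -108.3167°C.
In Fahrenheit: -108.3167 × 1.8 + 32 = -162.97°F.

-162.97°F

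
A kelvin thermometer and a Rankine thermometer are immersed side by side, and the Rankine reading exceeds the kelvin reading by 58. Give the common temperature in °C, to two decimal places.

Let x be the kelvin reading; then the Rankine reading is 1.8·x.
(1.8·x) - x = 58  ⇒  (0.8)·x = 58  ⇒  x = 72.5000 K.
In Celsius: 72.5 - 273.15 = -200.65°C.

-200.65°C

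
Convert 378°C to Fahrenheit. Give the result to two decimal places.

712.40°F

In Fahrenheit: 378.0000 × 1.8 + 32 = 712.40°F.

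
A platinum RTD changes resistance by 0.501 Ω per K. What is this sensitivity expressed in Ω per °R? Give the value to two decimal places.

The quantity depends on a temperature interval, so only the ratio of degree sizes applies; the offset between the scales is irrelevant.
A change of 1°R is a change of 5/9 K, so per °R the value is 0.501 × 5/9 = 0.28.

0.28 Ω per °R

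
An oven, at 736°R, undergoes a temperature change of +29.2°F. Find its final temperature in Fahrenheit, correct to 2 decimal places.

Initial temperature in Celsius: (736 - 491.67) × 5/9 = 135.7389°C.
The 29.2°F change is an interval, so only the factor 5/9 applies: +29.2 × 5/9 = +16.2222°C.
Final Celsius temperature: 135.7389 + 16.2222 = 151.9611°C.
In Fahrenheit: 151.9611 × 1.8 + 32 = 305.53°F.

305.53°F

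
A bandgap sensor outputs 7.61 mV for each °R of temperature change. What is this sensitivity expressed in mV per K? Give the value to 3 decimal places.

13.698 mV per K

Since only a temperature interval is involved, the additive offset between the scales drops out.
A change of 1 K is a change of 1.8°R, so per K the value is 7.61 × 1.8 = 13.698.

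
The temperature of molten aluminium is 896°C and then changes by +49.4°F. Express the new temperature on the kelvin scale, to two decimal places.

1196.59 K

The 49.4°F change is an interval, so only the factor 5/9 applies: +49.4 × 5/9 = +27.4444°C.
Final Celsius temperature: 896.0000 + 27.4444 = 923.4444°C.
In kelvin: 923.4444 + 273.15 = 1196.59 K.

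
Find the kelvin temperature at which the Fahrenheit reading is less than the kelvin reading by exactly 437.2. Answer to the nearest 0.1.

28.1 K

Let K be the kelvin reading. The Fahrenheit reading is F = 1.8·K - 459.67.
Require F - K = -437.2: (0.8)·K - 459.67 = -437.2.
K = (-437.2 + 459.67) / (0.8) = 28.1.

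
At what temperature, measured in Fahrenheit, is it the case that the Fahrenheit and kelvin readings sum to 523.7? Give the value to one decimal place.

172.5°F

Let F be the Fahrenheit reading. The kelvin reading is K = 5/9·F + 255.372.
Require F + K = 523.7: (14/9)·F + 255.372 = 523.7.
F = (523.7 - 255.372) / (14/9) = 172.5.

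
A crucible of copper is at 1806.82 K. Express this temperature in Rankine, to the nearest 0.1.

3252.3°R

In Celsius: 1806.82 - 273.15 = 1533.6700°C.
In Rankine: 1533.6700 × 1.8 + 491.67 = 3252.3°R.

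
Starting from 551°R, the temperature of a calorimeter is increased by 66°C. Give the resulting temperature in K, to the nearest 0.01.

372.11 K

Initial temperature in Celsius: (551 - 491.67) × 5/9 = 32.9611°C.
Final Celsius temperature: 32.9611 + 66.0000 = 98.9611°C.
In kelvin: 98.9611 + 273.15 = 372.11 K.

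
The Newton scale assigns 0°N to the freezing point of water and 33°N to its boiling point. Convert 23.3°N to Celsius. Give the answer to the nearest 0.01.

70.61°C

Linear interpolation between the fixed points: C = (23.3 - 0) × 100 / (33 - 0) = 70.6061°C.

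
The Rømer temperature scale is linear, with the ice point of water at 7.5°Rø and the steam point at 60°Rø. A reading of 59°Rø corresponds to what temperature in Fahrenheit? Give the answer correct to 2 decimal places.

208.57°F

Linear interpolation between the fixed points: C = (59 - 7.5) × 100 / (60 - 7.5) = 98.0952°C.
Then 98.0952 × 1.8 + 32 = 208.57°F.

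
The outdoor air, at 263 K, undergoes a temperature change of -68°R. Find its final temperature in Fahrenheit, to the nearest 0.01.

-54.27°F

Initial temperature in Celsius: 263 - 273.15 = -10.1500°C.
The 68°R change is an interval, so only the factor 5/9 applies: -68 × 5/9 = -37.7778°C.
Final Celsius temperature: -10.1500 - 37.7778 = -47.9278°C.
In Fahrenheit: -47.9278 × 1.8 + 32 = -54.27°F.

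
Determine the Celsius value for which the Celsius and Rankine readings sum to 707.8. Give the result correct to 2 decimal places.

77.19°C

Let C be the Celsius reading. The Rankine reading is R = 1.8·C + 491.67.
Require C + R = 707.8: (2.8)·C + 491.67 = 707.8.
C = (707.8 - 491.67) / (2.8) = 77.19.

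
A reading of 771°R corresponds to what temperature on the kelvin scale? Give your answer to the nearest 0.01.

In Celsius: (771 - 491.67) × 5/9 = 155.1833°C.
In kelvin: 155.1833 + 273.15 = 428.33 K.

428.33 K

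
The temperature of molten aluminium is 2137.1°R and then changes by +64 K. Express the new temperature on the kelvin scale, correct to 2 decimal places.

1251.28 K

Initial temperature in Celsius: (2137.1 - 491.67) × 5/9 = 914.1278°C.
The 64 K change is an interval; Kelvin and Celsius degrees are the same size, so ΔC = +64°C.
Final Celsius temperature: 914.1278 + 64.0000 = 978.1278°C.
In kelvin: 978.1278 + 273.15 = 1251.28 K.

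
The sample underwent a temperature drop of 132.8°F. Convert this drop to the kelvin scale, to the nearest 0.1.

Only the scale ratio 5/9 matters for a change in temperature.
132.8 × 5/9 = 73.8.

73.8 K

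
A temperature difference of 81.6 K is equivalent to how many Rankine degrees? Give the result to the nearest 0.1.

Only the scale ratio 1.8 matters for a change in temperature.
81.6 × 1.8 = 146.9.

146.9°R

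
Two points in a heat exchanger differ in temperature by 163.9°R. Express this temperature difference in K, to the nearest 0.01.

91.06 K

For a temperature interval the offset drops out; only the factor 5/9 applies.
163.9 × 5/9 = 91.06.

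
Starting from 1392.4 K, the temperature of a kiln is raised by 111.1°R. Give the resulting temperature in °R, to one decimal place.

2617.4°R

Initial temperature in Celsius: 1392.4 - 273.15 = 1119.2500°C.
The 111.1°R change is an interval, so only the factor 5/9 applies: +111.1 × 5/9 = +61.7222°C.
Final Celsius temperature: 1119.2500 + 61.7222 = 1180.9722°C.
In Rankine: 1180.9722 × 1.8 + 491.67 = 2617.4°R.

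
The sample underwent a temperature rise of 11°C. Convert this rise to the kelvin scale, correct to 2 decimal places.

Celsius and kelvin degrees are the same size, so the interval is unchanged: 11.00.

11.00 K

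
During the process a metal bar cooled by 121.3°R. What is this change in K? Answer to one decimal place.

For a temperature interval the offset drops out; only the factor 5/9 applies.
121.3 × 5/9 = 67.4.

67.4 K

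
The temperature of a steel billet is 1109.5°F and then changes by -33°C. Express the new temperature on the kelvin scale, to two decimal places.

838.76 K

Initial temperature in Celsius: (1109.5 - 32) × 5/9 = 598.6111°C.
Final Celsius temperature: 598.6111 - 33.0000 = 565.6111°C.
In kelvin: 565.6111 + 273.15 = 838.76 K.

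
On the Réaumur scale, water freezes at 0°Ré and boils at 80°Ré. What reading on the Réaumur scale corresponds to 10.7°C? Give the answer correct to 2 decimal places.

Linearly onto the Réaumur scale: 0 + (10.7000 / 100) × (80 - 0) = 8.56°Ré.

8.56°Ré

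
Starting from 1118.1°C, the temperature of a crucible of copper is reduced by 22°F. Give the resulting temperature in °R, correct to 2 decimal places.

2482.25°R

The 22°F change is an interval, so only the factor 5/9 applies: -22 × 5/9 = -12.2222°C.
Final Celsius temperature: 1118.1000 - 12.2222 = 1105.8778°C.
In Rankine: 1105.8778 × 1.8 + 491.67 = 2482.25°R.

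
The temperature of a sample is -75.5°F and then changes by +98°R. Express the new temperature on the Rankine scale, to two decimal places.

Initial temperature in Celsius: (-75.5 - 32) × 5/9 = -59.7222°C.
The 98°R change is an interval, so only the factor 5/9 applies: +98 × 5/9 = +54.4444°C.
Final Celsius temperature: -59.7222 + 54.4444 = -5.2778°C.
In Rankine: -5.2778 × 1.8 + 491.67 = 482.17°R.

482.17°R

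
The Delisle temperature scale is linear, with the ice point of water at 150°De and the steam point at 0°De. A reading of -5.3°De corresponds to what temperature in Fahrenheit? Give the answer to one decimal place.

218.4°F

Linear interpolation between the fixed points: C = (-5.3 - 150) × 100 / (0 - 150) = 103.5333°C.
Then 103.5333 × 1.8 + 32 = 218.4°F.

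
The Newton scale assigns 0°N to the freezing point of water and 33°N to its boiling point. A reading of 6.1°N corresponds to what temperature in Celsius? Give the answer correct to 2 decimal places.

18.48°C

Linear interpolation between the fixed points: C = (6.1 - 0) × 100 / (33 - 0) = 18.4848°C.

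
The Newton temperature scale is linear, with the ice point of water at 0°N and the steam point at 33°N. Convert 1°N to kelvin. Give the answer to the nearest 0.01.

Linear interpolation between the fixed points: C = (1 - 0) × 100 / (33 - 0) = 3.0303°C.
Then 3.0303 + 273.15 = 276.18 K.

276.18 K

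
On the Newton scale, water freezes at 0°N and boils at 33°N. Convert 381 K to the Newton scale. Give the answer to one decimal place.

First in Celsius: 381 - 273.15 = 107.8500°C.
Linearly onto the Newton scale: 0 + (107.8500 / 100) × (33 - 0) = 35.6°N.

35.6°N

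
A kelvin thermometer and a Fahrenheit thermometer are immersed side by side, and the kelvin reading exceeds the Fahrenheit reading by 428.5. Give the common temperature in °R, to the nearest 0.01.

70.13°R

Let x be the kelvin reading; then the Fahrenheit reading is 1.8·x - 459.67.
(1.8·x - 459.67) - x = -428.5  ⇒  (0.8)·x = 31.17  ⇒  x = 38.9625 K.
In Celsius: 38.9625 - 273.15 = -234.1875°C.
In Rankine: -234.1875 × 1.8 + 491.67 = 70.13°R.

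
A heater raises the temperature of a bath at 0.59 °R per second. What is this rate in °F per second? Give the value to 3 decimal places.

0.590 °F/second

The quantity depends on a temperature interval, so only the ratio of degree sizes applies; the offset between the scales is irrelevant.
A change of 1°R is a change of 1°F, so 0.59 × 1 = 0.590.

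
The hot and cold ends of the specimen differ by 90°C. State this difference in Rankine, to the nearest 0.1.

Only the scale ratio 1.8 matters for a change in temperature.
90 × 1.8 = 162.0.

162.0°R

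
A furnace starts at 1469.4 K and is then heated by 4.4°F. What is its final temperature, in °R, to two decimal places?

Initial temperature in Celsius: 1469.4 - 273.15 = 1196.2500°C.
The 4.4°F change is an interval, so only the factor 5/9 applies: +4.4 × 5/9 = +2.4444°C.
Final Celsius temperature: 1196.2500 + 2.4444 = 1198.6944°C.
In Rankine: 1198.6944 × 1.8 + 491.67 = 2649.32°R.

2649.32°R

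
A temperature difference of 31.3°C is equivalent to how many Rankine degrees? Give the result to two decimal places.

56.34°R

Only the scale ratio 1.8 matters for a change in temperature.
31.3 × 1.8 = 56.34.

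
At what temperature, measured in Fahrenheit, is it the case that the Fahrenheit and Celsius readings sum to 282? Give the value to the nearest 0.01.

Let F be the Fahrenheit reading. The Celsius reading is C = 5/9·F - 17.7778.
Require F + C = 282: (14/9)·F - 17.7778 = 282.
F = (282 + 17.7778) / (14/9) = 192.71.

192.71°F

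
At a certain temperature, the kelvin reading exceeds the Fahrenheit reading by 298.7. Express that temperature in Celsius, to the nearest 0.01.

Let x be the Fahrenheit reading; then the kelvin reading is 5/9·x + 255.372.
(5/9·x + 255.372) - x = 298.7  ⇒  (-4/9)·x = 43.3278  ⇒  x = -97.4875°F.
In Celsius: (-97.4875 - 32) × 5/9 = -71.94°C.

-71.94°C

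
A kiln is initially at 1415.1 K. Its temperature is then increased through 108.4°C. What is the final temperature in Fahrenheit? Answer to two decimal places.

2282.63°F

Initial temperature in Celsius: 1415.1 - 273.15 = 1141.9500°C.
Final Celsius temperature: 1141.9500 + 108.4000 = 1250.3500°C.
In Fahrenheit: 1250.3500 × 1.8 + 32 = 2282.63°F.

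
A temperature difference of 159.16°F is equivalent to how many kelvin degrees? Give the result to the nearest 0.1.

88.4 K

For a temperature interval the offset drops out; only the factor 5/9 applies.
159.16 × 5/9 = 88.4.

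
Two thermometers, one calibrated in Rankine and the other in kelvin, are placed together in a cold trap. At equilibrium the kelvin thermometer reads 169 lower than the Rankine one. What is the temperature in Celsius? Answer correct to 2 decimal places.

Let x be the Rankine reading; then the kelvin reading is 5/9·x.
(5/9·x) - x = -169  ⇒  (-4/9)·x = -169  ⇒  x = 380.2500°R.
In Celsius: (380.25 - 491.67) × 5/9 = -61.90°C.

-61.90°C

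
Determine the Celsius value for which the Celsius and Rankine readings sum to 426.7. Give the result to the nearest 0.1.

-23.2°C

Let C be the Celsius reading. The Rankine reading is R = 1.8·C + 491.67.
Require C + R = 426.7: (2.8)·C + 491.67 = 426.7.
C = (426.7 - 491.67) / (2.8) = -23.2.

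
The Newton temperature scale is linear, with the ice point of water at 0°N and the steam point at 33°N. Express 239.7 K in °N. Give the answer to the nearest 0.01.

First in Celsius: 239.7 - 273.15 = -33.4500°C.
Linearly onto the Newton scale: 0 + (-33.4500 / 100) × (33 - 0) = -11.04°N.

-11.04°N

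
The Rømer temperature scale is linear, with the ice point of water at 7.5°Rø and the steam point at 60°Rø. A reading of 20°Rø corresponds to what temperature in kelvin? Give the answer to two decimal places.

296.96 K

Linear interpolation between the fixed points: C = (20 - 7.5) × 100 / (60 - 7.5) = 23.8095°C.
Then 23.8095 + 273.15 = 296.96 K.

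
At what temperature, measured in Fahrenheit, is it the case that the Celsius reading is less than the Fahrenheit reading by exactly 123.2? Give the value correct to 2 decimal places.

Let F be the Fahrenheit reading. The Celsius reading is C = 5/9·F - 17.7778.
Require C - F = -123.2: (-4/9)·F - 17.7778 = -123.2.
F = (-123.2 + 17.7778) / (-4/9) = 237.20.

237.20°F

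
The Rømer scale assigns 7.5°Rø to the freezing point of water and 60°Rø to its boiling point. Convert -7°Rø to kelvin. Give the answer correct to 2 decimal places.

245.53 K

Linear interpolation between the fixed points: C = (-7 - 7.5) × 100 / (60 - 7.5) = -27.6190°C.
Then -27.6190 + 273.15 = 245.53 K.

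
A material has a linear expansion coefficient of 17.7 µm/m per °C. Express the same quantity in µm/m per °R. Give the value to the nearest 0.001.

Since only a temperature interval is involved, the additive offset between the scales drops out.
A change of 1°R is a change of 5/9°C, so per °R the value is 17.7 × 5/9 = 9.833.

9.833 µm/m per °R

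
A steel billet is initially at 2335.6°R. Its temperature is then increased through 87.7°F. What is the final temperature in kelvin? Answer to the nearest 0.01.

1346.28 K

Initial temperature in Celsius: (2335.6 - 491.67) × 5/9 = 1024.4056°C.
The 87.7°F change is an interval, so only the factor 5/9 applies: +87.7 × 5/9 = +48.7222°C.
Final Celsius temperature: 1024.4056 + 48.7222 = 1073.1278°C.
In kelvin: 1073.1278 + 273.15 = 1346.28 K.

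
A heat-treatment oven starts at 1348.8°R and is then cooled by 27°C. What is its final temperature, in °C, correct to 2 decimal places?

Initial temperature in Celsius: (1348.8 - 491.67) × 5/9 = 476.1833°C.
Final Celsius temperature: 476.1833 - 27.0000 = 449.1833°C.

449.18°C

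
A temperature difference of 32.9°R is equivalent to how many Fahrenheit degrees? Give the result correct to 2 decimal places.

32.90°F

Rankine and Fahrenheit degrees are the same size, so the interval is unchanged: 32.90.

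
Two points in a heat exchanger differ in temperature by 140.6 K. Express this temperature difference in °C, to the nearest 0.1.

140.6°C

Kelvin and Celsius degrees are the same size, so the interval is unchanged: 140.6.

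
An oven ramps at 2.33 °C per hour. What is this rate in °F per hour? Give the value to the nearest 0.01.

4.19 °F/hour

The quantity depends on a temperature interval, so only the ratio of degree sizes applies; the offset between the scales is irrelevant.
A change of 1°C is a change of 1.8°F, so 2.33 × 1.8 = 4.19.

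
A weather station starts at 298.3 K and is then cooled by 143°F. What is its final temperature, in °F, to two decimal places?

Initial temperature in Celsius: 298.3 - 273.15 = 25.1500°C.
The 143°F change is an interval, so only the factor 5/9 applies: -143 × 5/9 = -79.4444°C.
Final Celsius temperature: 25.1500 - 79.4444 = -54.2944°C.
In Fahrenheit: -54.2944 × 1.8 + 32 = -65.73°F.

-65.73°F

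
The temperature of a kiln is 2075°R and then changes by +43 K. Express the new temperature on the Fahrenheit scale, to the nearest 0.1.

1692.7°F

Initial temperature in Celsius: (2075 - 491.67) × 5/9 = 879.6278°C.
The 43 K change is an interval; Kelvin and Celsius degrees are the same size, so ΔC = +43°C.
Final Celsius temperature: 879.6278 + 43.0000 = 922.6278°C.
In Fahrenheit: 922.6278 × 1.8 + 32 = 1692.7°F.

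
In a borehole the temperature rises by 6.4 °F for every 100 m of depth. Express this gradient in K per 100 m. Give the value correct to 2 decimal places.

Since only a temperature interval is involved, the additive offset between the scales drops out.
A change of 1°F is a change of 5/9 K, so 6.4 × 5/9 = 3.56.

3.56 K/100 m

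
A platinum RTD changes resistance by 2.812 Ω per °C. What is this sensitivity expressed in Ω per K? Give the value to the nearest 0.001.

2.812 Ω per K

The quantity depends on a temperature interval, so only the ratio of degree sizes applies; the offset between the scales is irrelevant.
A change of 1 K is a change of 1°C, so per K the value is 2.812 × 1 = 2.812.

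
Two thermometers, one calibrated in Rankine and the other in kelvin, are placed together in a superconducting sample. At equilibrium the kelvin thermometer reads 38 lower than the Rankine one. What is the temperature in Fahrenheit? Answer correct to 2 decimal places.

-374.17°F

Let x be the Rankine reading; then the kelvin reading is 5/9·x.
(5/9·x) - x = -38  ⇒  (-4/9)·x = -38  ⇒  x = 85.5000°R.
In Celsius: (85.5 - 491.67) × 5/9 = -225.6500°C.
In Fahrenheit: -225.6500 × 1.8 + 32 = -374.17°F.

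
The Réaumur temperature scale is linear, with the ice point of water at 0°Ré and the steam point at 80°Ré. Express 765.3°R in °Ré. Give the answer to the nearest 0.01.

121.61°Ré

First in Celsius: (765.3 - 491.67) × 5/9 = 152.0167°C.
Linearly onto the Réaumur scale: 0 + (152.0167 / 100) × (80 - 0) = 121.61°Ré.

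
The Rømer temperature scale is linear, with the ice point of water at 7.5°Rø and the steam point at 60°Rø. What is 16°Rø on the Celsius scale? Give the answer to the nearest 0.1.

16.2°C

Linear interpolation between the fixed points: C = (16 - 7.5) × 100 / (60 - 7.5) = 16.1905°C.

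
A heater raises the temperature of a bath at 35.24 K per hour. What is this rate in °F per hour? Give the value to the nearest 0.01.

Since only a temperature interval is involved, the additive offset between the scales drops out.
A change of 1 K is a change of 1.8°F, so 35.24 × 1.8 = 63.43.

63.43 °F/hour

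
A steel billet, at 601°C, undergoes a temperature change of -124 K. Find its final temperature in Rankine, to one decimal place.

The 124 K change is an interval; Kelvin and Celsius degrees are the same size, so ΔC = -124°C.
Final Celsius temperature: 601.0000 - 124.0000 = 477.0000°C.
In Rankine: 477.0000 × 1.8 + 491.67 = 1350.3°R.

1350.3°R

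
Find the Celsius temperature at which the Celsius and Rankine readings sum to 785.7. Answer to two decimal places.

Let C be the Celsius reading. The Rankine reading is R = 1.8·C + 491.67.
Require C + R = 785.7: (2.8)·C + 491.67 = 785.7.
C = (785.7 - 491.67) / (2.8) = 105.01.

105.01°C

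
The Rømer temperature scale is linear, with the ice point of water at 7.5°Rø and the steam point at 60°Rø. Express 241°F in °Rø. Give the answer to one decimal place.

First in Celsius: (241 - 32) × 5/9 = 116.1111°C.
Linearly onto the Rømer scale: 7.5 + (116.1111 / 100) × (60 - 7.5) = 68.5°Rø.

68.5°Rø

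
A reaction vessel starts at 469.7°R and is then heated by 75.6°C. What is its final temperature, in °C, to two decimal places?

Initial temperature in Celsius: (469.7 - 491.67) × 5/9 = -12.2056°C.
Final Celsius temperature: -12.2056 + 75.6000 = 63.3944°C.

63.39°C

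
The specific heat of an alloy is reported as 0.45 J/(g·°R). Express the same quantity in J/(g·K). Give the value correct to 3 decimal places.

The quantity depends on a temperature interval, so only the ratio of degree sizes applies; the offset between the scales is irrelevant.
A change of 1 K is a change of 1.8°R, so per K the value is 0.45 × 1.8 = 0.810.

0.810 J/(g·K)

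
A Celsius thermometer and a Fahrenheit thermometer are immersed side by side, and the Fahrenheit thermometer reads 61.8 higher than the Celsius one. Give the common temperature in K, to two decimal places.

310.40 K

Let x be the Celsius reading; then the Fahrenheit reading is 1.8·x + 32.
(1.8·x + 32) - x = 61.8  ⇒  (0.8)·x = 29.8  ⇒  x = 37.2500°C.
In kelvin: 37.2500 + 273.15 = 310.40 K.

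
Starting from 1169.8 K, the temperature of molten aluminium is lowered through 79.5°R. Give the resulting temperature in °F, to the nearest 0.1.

Initial temperature in Celsius: 1169.8 - 273.15 = 896.6500°C.
The 79.5°R change is an interval, so only the factor 5/9 applies: -79.5 × 5/9 = -44.1667°C.
Final Celsius temperature: 896.6500 - 44.1667 = 852.4833°C.
In Fahrenheit: 852.4833 × 1.8 + 32 = 1566.5°F.

1566.5°F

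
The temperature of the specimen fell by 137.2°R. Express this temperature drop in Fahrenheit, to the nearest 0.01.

Rankine and Fahrenheit degrees are the same size, so the interval is unchanged: 137.20.

137.20°F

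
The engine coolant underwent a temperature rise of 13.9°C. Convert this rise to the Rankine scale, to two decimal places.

Only the scale ratio 1.8 matters for a change in temperature.
13.9 × 1.8 = 25.02.

25.02°R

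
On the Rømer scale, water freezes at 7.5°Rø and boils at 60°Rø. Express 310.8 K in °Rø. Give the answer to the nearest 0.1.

First in Celsius: 310.8 - 273.15 = 37.6500°C.
Linearly onto the Rømer scale: 7.5 + (37.6500 / 100) × (60 - 7.5) = 27.3°Rø.

27.3°Rø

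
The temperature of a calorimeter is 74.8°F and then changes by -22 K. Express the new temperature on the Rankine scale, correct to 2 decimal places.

Initial temperature in Celsius: (74.8 - 32) × 5/9 = 23.7778°C.
The 22 K change is an interval; Kelvin and Celsius degrees are the same size, so ΔC = -22°C.
Final Celsius temperature: 23.7778 - 22.0000 = 1.7778°C.
In Rankine: 1.7778 × 1.8 + 491.67 = 494.87°R.

494.87°R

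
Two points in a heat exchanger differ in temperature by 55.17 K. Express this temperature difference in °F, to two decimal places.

99.31°F

For a temperature interval the offset drops out; only the factor 1.8 applies.
55.17 × 1.8 = 99.31.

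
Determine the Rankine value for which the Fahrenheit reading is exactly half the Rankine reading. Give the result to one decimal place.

919.3°R

Let R be the Rankine reading. The Fahrenheit reading is F = 1·R - 459.67.
Require F = 0.5·R: 1·R - 459.67 = 0.5·R.
(0.5)·R = 459.67  ⇒  R = 919.3.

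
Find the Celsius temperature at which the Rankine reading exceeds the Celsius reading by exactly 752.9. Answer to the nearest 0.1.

Let C be the Celsius reading. The Rankine reading is R = 1.8·C + 491.67.
Require R - C = 752.9: (0.8)·C + 491.67 = 752.9.
C = (752.9 - 491.67) / (0.8) = 326.5.

326.5°C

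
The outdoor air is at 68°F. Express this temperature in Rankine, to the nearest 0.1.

527.7°R

In Celsius: (68 - 32) × 5/9 = 20.0000°C.
In Rankine: 20.0000 × 1.8 + 491.67 = 527.7°R.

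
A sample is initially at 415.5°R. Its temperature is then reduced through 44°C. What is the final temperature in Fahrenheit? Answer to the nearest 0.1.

Initial temperature in Celsius: (415.5 - 491.67) × 5/9 = -42.3167°C.
Final Celsius temperature: -42.3167 - 44.0000 = -86.3167°C.
In Fahrenheit: -86.3167 × 1.8 + 32 = -123.4°F.

-123.4°F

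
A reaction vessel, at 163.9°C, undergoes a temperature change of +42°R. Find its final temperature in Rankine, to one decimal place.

The 42°R change is an interval, so only the factor 5/9 applies: +42 × 5/9 = +23.3333°C.
Final Celsius temperature: 163.9000 + 23.3333 = 187.2333°C.
In Rankine: 187.2333 × 1.8 + 491.67 = 828.7°R.

828.7°R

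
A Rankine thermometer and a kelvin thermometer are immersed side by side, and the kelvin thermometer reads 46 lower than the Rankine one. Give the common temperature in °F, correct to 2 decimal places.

-356.17°F

Let x be the Rankine reading; then the kelvin reading is 5/9·x.
(5/9·x) - x = -46  ⇒  (-4/9)·x = -46  ⇒  x = 103.5000°R.
In Celsius: (103.5 - 491.67) × 5/9 = -215.6500°C.
In Fahrenheit: -215.6500 × 1.8 + 32 = -356.17°F.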